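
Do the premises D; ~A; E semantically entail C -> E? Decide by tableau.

Yes

Initial set: {D; ~A; E; ~(C -> E)}.
~(C -> E): α-rule — add C, ~E.
× closes — contains both E and ~E.
All 1 branch closes.
Every branch closed, so the premises entail the conclusion.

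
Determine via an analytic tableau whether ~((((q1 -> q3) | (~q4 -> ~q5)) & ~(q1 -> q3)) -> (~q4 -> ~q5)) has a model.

Unsatisfiable

Initial set: {~((((q1 -> q3) | (~q4 -> ~q5)) & ~(q1 -> q3)) -> (~q4 -> ~q5))}.
~((((q1 -> q3) | (~q4 -> ~q5)) & ~(q1 -> q3)) -> (~q4 -> ~q5)): α-rule — add (((q1 -> q3) | (~q4 -> ~q5)) & ~(q1 -> q3)), ~(~q4 -> ~q5).
(((q1 -> q3) | (~q4 -> ~q5)) & ~(q1 -> q3)): α-rule — add ((q1 -> q3) | (~q4 -> ~q5)), ~(q1 -> q3).
~(~q4 -> ~q5): α-rule — add ~q4, ~~q5.
~(q1 -> q3): α-rule — add q1, ~q3.
((q1 -> q3) | (~q4 -> ~q5)): β-rule — branch into (q1 -> q3)  //  (~q4 -> ~q5).
  branch 1 (add (q1 -> q3)):
    (q1 -> q3): β-rule — branch into ~q1  //  q3.
      branch 1.1 (add ~q1):
        × closes — contains both q1 and ~q1.
      branch 1.2 (add q3):
        × closes — contains both q3 and ~q3.
  branch 2 (add (~q4 -> ~q5)):
    (~q4 -> ~q5): β-rule — branch into ~~q4  //  ~q5.
      branch 2.1 (add ~~q4):
        × closes — contains both q4 and ~q4.
      branch 2.2 (add ~q5):
        × closes — contains both q5 and ~q5.
All 4 branches close.
Every branch closed; the formula is unsatisfiable.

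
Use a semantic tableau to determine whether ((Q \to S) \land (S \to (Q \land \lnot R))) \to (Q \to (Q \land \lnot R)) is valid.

Assume the negation and expand:
Initial set: {F (((Q \to S) \land (S \to (Q \land \lnot R))) \to (Q \to (Q \land \lnot R)))}.
F (((Q \to S) \land (S \to (Q \land \lnot R))) \to (Q \to (Q \land \lnot R))): α-rule — add T ((Q \to S) \land (S \to (Q \land \lnot R))), F (Q \to (Q \land \lnot R)).
T ((Q \to S) \land (S \to (Q \land \lnot R))): α-rule — add T (Q \to S), T (S \to (Q \land \lnot R)).
F (Q \to (Q \land \lnot R)): α-rule — add T Q, F (Q \land \lnot R).
T (Q \to S): β-rule — branch into F Q  //  T S.
  branch 1 (add F Q):
    × closes — contains both Q and \lnot Q.
  branch 2 (add T S):
    T (S \to (Q \land \lnot R)): β-rule — branch into F S  //  T (Q \land \lnot R).
      branch 2.1 (add F S):
        × closes — contains both S and \lnot S.
      branch 2.2 (add T (Q \land \lnot R)):
        T (Q \land \lnot R): α-rule — add T Q, T \lnot R.
        F (Q \land \lnot R): β-rule — branch into F Q  //  F \lnot R.
          branch 2.2.1 (add F Q):
            × closes — contains both Q and \lnot Q.
          branch 2.2.2 (add F \lnot R):
            × closes — contains both R and \lnot R.
All 4 branches close.
Every branch closed, so the negation is unsatisfiable and the formula is valid.

Valid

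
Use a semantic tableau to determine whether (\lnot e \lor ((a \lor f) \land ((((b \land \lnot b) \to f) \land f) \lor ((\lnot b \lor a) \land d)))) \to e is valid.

Assume the negation and expand:
Initial set: {F ((\lnot e \lor ((a \lor f) \land ((((b \land \lnot b) \to f) \land f) \lor ((\lnot b \lor a) \land d)))) \to e)}.
F ((\lnot e \lor ((a \lor f) \land ((((b \land \lnot b) \to f) \land f) \lor ((\lnot b \lor a) \land d)))) \to e): α-rule — add T (\lnot e \lor ((a \lor f) \land ((((b \land \lnot b) \to f) \land f) \lor ((\lnot b \lor a) \land d)))), F e.
T (\lnot e \lor ((a \lor f) \land ((((b \land \lnot b) \to f) \land f) \lor ((\lnot b \lor a) \land d)))): β-rule — branch into T \lnot e  //  T ((a \lor f) \land ((((b \land \lnot b) \to f) \land f) \lor ((\lnot b \lor a) \land d))).
  branch 1 (add T \lnot e):
    ○ open, literals {e=F}.
  branch 2 (add T ((a \lor f) \land ((((b \land \lnot b) \to f) \land f) \lor ((\lnot b \lor a) \land d)))):
    T ((a \lor f) \land ((((b \land \lnot b) \to f) \land f) \lor ((\lnot b \lor a) \land d))): α-rule — add T (a \lor f), T ((((b \land \lnot b) \to f) \land f) \lor ((\lnot b \lor a) \land d)).
    T (a \lor f): β-rule — branch into T a  //  T f.
      branch 2.1 (add T a):
        T ((((b \land \lnot b) \to f) \land f) \lor ((\lnot b \lor a) \land d)): β-rule — branch into T (((b \land \lnot b) \to f) \land f)  //  T ((\lnot b \lor a) \land d).
          branch 2.1.1 (add T (((b \land \lnot b) \to f) \land f)):
            T (((b \land \lnot b) \to f) \land f): α-rule — add T ((b \land \lnot b) \to f), T f.
            T ((b \land \lnot b) \to f): β-rule — branch into F (b \land \lnot b)  //  T f.
              branch 2.1.1.1 (add F (b \land \lnot b)):
                F (b \land \lnot b): β-rule — branch into F b  //  F \lnot b.
                  branch 2.1.1.1.1 (add F b):
                    ○ open, literals {a=T, b=F, e=F, f=T}.
                  branch 2.1.1.1.2 (add F \lnot b):
                    ○ open, literals {a=T, b=T, e=F, f=T}.
              branch 2.1.1.2 (add T f):
                ○ open, literals {a=T, e=F, f=T}.
          branch 2.1.2 (add T ((\lnot b \lor a) \land d)):
            T ((\lnot b \lor a) \land d): α-rule — add T (\lnot b \lor a), T d.
            T (\lnot b \lor a): β-rule — branch into T \lnot b  //  T a.
              branch 2.1.2.1 (add T \lnot b):
                ○ open, literals {a=T, b=F, d=T, e=F}.
              branch 2.1.2.2 (add T a):
                ○ open, literals {a=T, d=T, e=F}.
      branch 2.2 (add T f):
        T ((((b \land \lnot b) \to f) \land f) \lor ((\lnot b \lor a) \land d)): β-rule — branch into T (((b \land \lnot b) \to f) \land f)  //  T ((\lnot b \lor a) \land d).
          branch 2.2.1 (add T (((b \land \lnot b) \to f) \land f)):
            T (((b \land \lnot b) \to f) \land f): α-rule — add T ((b \land \lnot b) \to f), T f.
            T ((b \land \lnot b) \to f): β-rule — branch into F (b \land \lnot b)  //  T f.
              branch 2.2.1.1 (add F (b \land \lnot b)):
                F (b \land \lnot b): β-rule — branch into F b  //  F \lnot b.
                  branch 2.2.1.1.1 (add F b):
                    ○ open, literals {b=F, e=F, f=T}.
                  branch 2.2.1.1.2 (add F \lnot b):
                    ○ open, literals {b=T, e=F, f=T}.
              branch 2.2.1.2 (add T f):
                ○ open, literals {e=F, f=T}.
          branch 2.2.2 (add T ((\lnot b \lor a) \land d)):
            T ((\lnot b \lor a) \land d): α-rule — add T (\lnot b \lor a), T d.
            T (\lnot b \lor a): β-rule — branch into T \lnot b  //  T a.
              branch 2.2.2.1 (add T \lnot b):
                ○ open, literals {b=F, d=T, e=F, f=T}.
              branch 2.2.2.2 (add T a):
                ○ open, literals {a=T, d=T, e=F, f=T}.
0 branches closed, 11 open.
An open branch gives a countermodel: e=F (unmentioned atoms arbitrary); under it the original formula is false.

Not valid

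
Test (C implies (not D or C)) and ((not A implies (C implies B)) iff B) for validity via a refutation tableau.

Assume the negation and expand:
Initial set: {not ((C implies (not D or C)) and ((not A implies (C implies B)) iff B))}.
not ((C implies (not D or C)) and ((not A implies (C implies B)) iff B)): β-rule — branch into not (C implies (not D or C))  //  not ((not A implies (C implies B)) iff B).
  branch 1 (add not (C implies (not D or C))):
    not (C implies (not D or C)): α-rule — add C, not (not D or C).
    not (not D or C): α-rule — add not not D, not C.
    × closes — contains both C and not C.
  branch 2 (add not ((not A implies (C implies B)) iff B)):
    not ((not A implies (C implies B)) iff B): β-rule — branch into (not A implies (C implies B)), not B  //  not (not A implies (C implies B)), B.
      branch 2.1 (add (not A implies (C implies B)), not B):
        (not A implies (C implies B)): β-rule — branch into not not A  //  (C implies B).
          branch 2.1.1 (add not not A):
            ○ open, literals {A=1, B=0}.
          branch 2.1.2 (add (C implies B)):
            (C implies B): β-rule — branch into not C  //  B.
              branch 2.1.2.1 (add not C):
                ○ open, literals {B=0, C=0}.
              branch 2.1.2.2 (add B):
                × closes — contains both B and not B.
      branch 2.2 (add not (not A implies (C implies B)), B):
        not (not A implies (C implies B)): α-rule — add not A, not (C implies B).
        not (C implies B): α-rule — add C, not B.
        × closes — contains both B and not B.
3 branches closed, 2 open.
An open branch gives a countermodel: A=1, B=0 (unmentioned atoms arbitrary); under it the original formula is false.

Not valid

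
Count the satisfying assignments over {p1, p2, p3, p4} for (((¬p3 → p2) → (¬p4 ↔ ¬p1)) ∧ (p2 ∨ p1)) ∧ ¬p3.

Initial set: {((((¬p3 → p2) → (¬p4 ↔ ¬p1)) ∧ (p2 ∨ p1)) ∧ ¬p3)}.
((((¬p3 → p2) → (¬p4 ↔ ¬p1)) ∧ (p2 ∨ p1)) ∧ ¬p3): α-rule — add (((¬p3 → p2) → (¬p4 ↔ ¬p1)) ∧ (p2 ∨ p1)), ¬p3.
(((¬p3 → p2) → (¬p4 ↔ ¬p1)) ∧ (p2 ∨ p1)): α-rule — add ((¬p3 → p2) → (¬p4 ↔ ¬p1)), (p2 ∨ p1).
((¬p3 → p2) → (¬p4 ↔ ¬p1)): β-rule — branch into ¬(¬p3 → p2)  //  (¬p4 ↔ ¬p1).
  branch 1 (add ¬(¬p3 → p2)):
    ¬(¬p3 → p2): α-rule — add ¬p3, ¬p2.
    (p2 ∨ p1): β-rule — branch into p2  //  p1.
      branch 1.1 (add p2):
        × closes — contains both p2 and ¬p2.
      branch 1.2 (add p1):
        ○ open, literals {p1=true, p2=false, p3=false}.
  branch 2 (add (¬p4 ↔ ¬p1)):
    (p2 ∨ p1): β-rule — branch into p2  //  p1.
      branch 2.1 (add p2):
        (¬p4 ↔ ¬p1): β-rule — branch into ¬p4, ¬p1  //  ¬¬p4, ¬¬p1.
          branch 2.1.1 (add ¬p4, ¬p1):
            ○ open, literals {p1=false, p2=true, p3=false, p4=false}.
          branch 2.1.2 (add ¬¬p4, ¬¬p1):
            ○ open, literals {p1=true, p2=true, p3=false, p4=true}.
      branch 2.2 (add p1):
        (¬p4 ↔ ¬p1): β-rule — branch into ¬p4, ¬p1  //  ¬¬p4, ¬¬p1.
          branch 2.2.1 (add ¬p4, ¬p1):
            × closes — contains both p1 and ¬p1.
          branch 2.2.2 (add ¬¬p4, ¬¬p1):
            ○ open, literals {p1=true, p3=false, p4=true}.
2 branches closed, 4 open.
Each open branch fixes some atoms; the unmentioned ones are free. Counting distinct full assignments: branch {p1=true, p2=false, p3=false} (p4) contributes 2 new; branch {p1=false, p2=true, p3=false, p4=false} (none free) contributes 1 new; branch {p1=true, p2=true, p3=false, p4=true} (none free) contributes 1 new; branch {p1=true, p3=false, p4=true} (p2) contributes 0 new. Total: 4.

4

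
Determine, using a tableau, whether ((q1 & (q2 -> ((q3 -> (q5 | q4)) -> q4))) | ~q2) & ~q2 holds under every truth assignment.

Not valid

Assume the negation and expand:
Initial set: {~(((q1 & (q2 -> ((q3 -> (q5 | q4)) -> q4))) | ~q2) & ~q2)}.
~(((q1 & (q2 -> ((q3 -> (q5 | q4)) -> q4))) | ~q2) & ~q2): β-rule — branch into ~((q1 & (q2 -> ((q3 -> (q5 | q4)) -> q4))) | ~q2)  //  ~~q2.
  branch 1 (add ~((q1 & (q2 -> ((q3 -> (q5 | q4)) -> q4))) | ~q2)):
    ~((q1 & (q2 -> ((q3 -> (q5 | q4)) -> q4))) | ~q2): α-rule — add ~(q1 & (q2 -> ((q3 -> (q5 | q4)) -> q4))), ~~q2.
    ~(q1 & (q2 -> ((q3 -> (q5 | q4)) -> q4))): β-rule — branch into ~q1  //  ~(q2 -> ((q3 -> (q5 | q4)) -> q4)).
      branch 1.1 (add ~q1):
        ○ open, literals {q1=false, q2=true}.
      branch 1.2 (add ~(q2 -> ((q3 -> (q5 | q4)) -> q4))):
        ~(q2 -> ((q3 -> (q5 | q4)) -> q4)): α-rule — add q2, ~((q3 -> (q5 | q4)) -> q4).
        ~((q3 -> (q5 | q4)) -> q4): α-rule — add (q3 -> (q5 | q4)), ~q4.
        (q3 -> (q5 | q4)): β-rule — branch into ~q3  //  (q5 | q4).
          branch 1.2.1 (add ~q3):
            ○ open, literals {q2=true, q3=false, q4=false}.
          branch 1.2.2 (add (q5 | q4)):
            (q5 | q4): β-rule — branch into q5  //  q4.
              branch 1.2.2.1 (add q5):
                ○ open, literals {q2=true, q4=false, q5=true}.
              branch 1.2.2.2 (add q4):
                × closes — contains both q4 and ~q4.
  branch 2 (add ~~q2):
    ○ open, literals {q2=true}.
1 branch closed, 4 open.
An open branch gives a countermodel: q1=false, q2=true (unmentioned atoms arbitrary); under it the original formula is false.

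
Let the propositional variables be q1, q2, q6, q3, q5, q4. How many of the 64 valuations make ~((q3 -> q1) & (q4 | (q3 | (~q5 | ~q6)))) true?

Initial set: {T ~((q3 -> q1) & (q4 | (q3 | (~q5 | ~q6))))}.
T ~((q3 -> q1) & (q4 | (q3 | (~q5 | ~q6)))): β-rule — branch into F (q3 -> q1)  //  F (q4 | (q3 | (~q5 | ~q6))).
  branch 1 (add F (q3 -> q1)):
    F (q3 -> q1): α-rule — add T q3, F q1.
    ○ open, literals {q1=0, q3=1}.
  branch 2 (add F (q4 | (q3 | (~q5 | ~q6)))):
    F (q4 | (q3 | (~q5 | ~q6))): α-rule — add F q4, F (q3 | (~q5 | ~q6)).
    F (q3 | (~q5 | ~q6)): α-rule — add F q3, F (~q5 | ~q6).
    F (~q5 | ~q6): α-rule — add F ~q5, F ~q6.
    ○ open, literals {q3=0, q4=0, q5=1, q6=1}.
0 branches closed, 2 open.
Each open branch fixes some atoms; the unmentioned ones are free. Counting distinct full assignments: branch {q1=0, q3=1} (q2, q6, q5, q4) contributes 16 new; branch {q3=0, q4=0, q5=1, q6=1} (q1, q2) contributes 4 new. Total: 20.

20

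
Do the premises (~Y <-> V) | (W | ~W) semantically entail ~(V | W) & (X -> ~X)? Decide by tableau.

Initial set: {((~Y <-> V) | (W | ~W)); ~(~(V | W) & (X -> ~X))}.
((~Y <-> V) | (W | ~W)): β-rule — branch into (~Y <-> V)  //  (W | ~W).
  branch 1 (add (~Y <-> V)):
    ~(~(V | W) & (X -> ~X)): β-rule — branch into ~~(V | W)  //  ~(X -> ~X).
      branch 1.1 (add ~~(V | W)):
        (~Y <-> V): β-rule — branch into ~Y, V  //  ~~Y, ~V.
          branch 1.1.1 (add ~Y, V):
            ~~(V | W): β-rule — branch into V  //  W.
              branch 1.1.1.1 (add V):
                ○ open, literals {V=1, Y=0}.
              branch 1.1.1.2 (add W):
                ○ open, literals {V=1, W=1, Y=0}.
          branch 1.1.2 (add ~~Y, ~V):
            ~~(V | W): β-rule — branch into V  //  W.
              branch 1.1.2.1 (add V):
                × closes — contains both V and ~V.
              branch 1.1.2.2 (add W):
                ○ open, literals {V=0, W=1, Y=1}.
      branch 1.2 (add ~(X -> ~X)):
        ~(X -> ~X): α-rule — add X, ~~X.
        (~Y <-> V): β-rule — branch into ~Y, V  //  ~~Y, ~V.
          branch 1.2.1 (add ~Y, V):
            ○ open, literals {V=1, X=1, Y=0}.
          branch 1.2.2 (add ~~Y, ~V):
            ○ open, literals {V=0, X=1, Y=1}.
  branch 2 (add (W | ~W)):
    ~(~(V | W) & (X -> ~X)): β-rule — branch into ~~(V | W)  //  ~(X -> ~X).
      branch 2.1 (add ~~(V | W)):
        (W | ~W): β-rule — branch into W  //  ~W.
          branch 2.1.1 (add W):
            ~~(V | W): β-rule — branch into V  //  W.
              branch 2.1.1.1 (add V):
                ○ open, literals {V=1, W=1}.
              branch 2.1.1.2 (add W):
                ○ open, literals {W=1}.
          branch 2.1.2 (add ~W):
            ~~(V | W): β-rule — branch into V  //  W.
              branch 2.1.2.1 (add V):
                ○ open, literals {V=1, W=0}.
              branch 2.1.2.2 (add W):
                × closes — contains both W and ~W.
      branch 2.2 (add ~(X -> ~X)):
        ~(X -> ~X): α-rule — add X, ~~X.
        (W | ~W): β-rule — branch into W  //  ~W.
          branch 2.2.1 (add W):
            ○ open, literals {W=1, X=1}.
          branch 2.2.2 (add ~W):
            ○ open, literals {W=0, X=1}.
2 branches closed, 10 open.
An open branch gives a countermodel: V=1, Y=0 (unmentioned atoms arbitrary); the premises hold there but the conclusion fails.

No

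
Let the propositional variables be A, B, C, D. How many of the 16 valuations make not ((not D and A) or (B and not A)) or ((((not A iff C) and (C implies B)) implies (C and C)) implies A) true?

Initial set: {(not ((not D and A) or (B and not A)) or ((((not A iff C) and (C implies B)) implies (C and C)) implies A))}.
(not ((not D and A) or (B and not A)) or ((((not A iff C) and (C implies B)) implies (C and C)) implies A)): β-rule — branch into not ((not D and A) or (B and not A))  //  ((((not A iff C) and (C implies B)) implies (C and C)) implies A).
  branch 1 (add not ((not D and A) or (B and not A))):
    not ((not D and A) or (B and not A)): α-rule — add not (not D and A), not (B and not A).
    not (not D and A): β-rule — branch into not not D  //  not A.
      branch 1.1 (add not not D):
        not (B and not A): β-rule — branch into not B  //  not not A.
          branch 1.1.1 (add not B):
            ○ open, literals {B=F, D=T}.
          branch 1.1.2 (add not not A):
            ○ open, literals {A=T, D=T}.
      branch 1.2 (add not A):
        not (B and not A): β-rule — branch into not B  //  not not A.
          branch 1.2.1 (add not B):
            ○ open, literals {A=F, B=F}.
          branch 1.2.2 (add not not A):
            × closes — contains both A and not A.
  branch 2 (add ((((not A iff C) and (C implies B)) implies (C and C)) implies A)):
    ((((not A iff C) and (C implies B)) implies (C and C)) implies A): β-rule — branch into not (((not A iff C) and (C implies B)) implies (C and C))  //  A.
      branch 2.1 (add not (((not A iff C) and (C implies B)) implies (C and C))):
        not (((not A iff C) and (C implies B)) implies (C and C)): α-rule — add ((not A iff C) and (C implies B)), not (C and C).
        ((not A iff C) and (C implies B)): α-rule — add (not A iff C), (C implies B).
        not (C and C): β-rule — branch into not C  //  not C.
          branch 2.1.1 (add not C):
            (not A iff C): β-rule — branch into not A, C  //  not not A, not C.
              branch 2.1.1.1 (add not A, C):
                × closes — contains both C and not C.
              branch 2.1.1.2 (add not not A, not C):
                (C implies B): β-rule — branch into not C  //  B.
                  branch 2.1.1.2.1 (add not C):
                    ○ open, literals {A=T, C=F}.
                  branch 2.1.1.2.2 (add B):
                    ○ open, literals {A=T, B=T, C=F}.
          branch 2.1.2 (add not C):
            (not A iff C): β-rule — branch into not A, C  //  not not A, not C.
              branch 2.1.2.1 (add not A, C):
                × closes — contains both C and not C.
              branch 2.1.2.2 (add not not A, not C):
                (C implies B): β-rule — branch into not C  //  B.
                  branch 2.1.2.2.1 (add not C):
                    ○ open, literals {A=T, C=F}.
                  branch 2.1.2.2.2 (add B):
                    ○ open, literals {A=T, B=T, C=F}.
      branch 2.2 (add A):
        ○ open, literals {A=T}.
3 branches closed, 8 open.
Each open branch fixes some atoms; the unmentioned ones are free. Counting distinct full assignments: branch {B=F, D=T} (A, C) contributes 4 new; branch {A=T, D=T} (B, C) contributes 2 new; branch {A=F, B=F} (C, D) contributes 2 new; branch {A=T, C=F} (B, D) contributes 2 new; branch {A=T, B=T, C=F} (D) contributes 0 new; branch {A=T, C=F} (B, D) contributes 0 new; branch {A=T, B=T, C=F} (D) contributes 0 new; branch {A=T} (B, C, D) contributes 2 new. Total: 12.

12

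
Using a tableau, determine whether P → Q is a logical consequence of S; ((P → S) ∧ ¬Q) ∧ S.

Initial set: {S; (((P → S) ∧ ¬Q) ∧ S); ¬(P → Q)}.
(((P → S) ∧ ¬Q) ∧ S): α-rule — add ((P → S) ∧ ¬Q), S.
¬(P → Q): α-rule — add P, ¬Q.
((P → S) ∧ ¬Q): α-rule — add (P → S), ¬Q.
(P → S): β-rule — branch into ¬P  //  S.
  branch 1 (add ¬P):
    × closes — contains both P and ¬P.
  branch 2 (add S):
    ○ open, literals {P=1, Q=0, S=1}.
1 branch closed, 1 open.
An open branch gives a countermodel: P=1, Q=0, S=1 (unmentioned atoms arbitrary); the premises hold there but the conclusion fails.

No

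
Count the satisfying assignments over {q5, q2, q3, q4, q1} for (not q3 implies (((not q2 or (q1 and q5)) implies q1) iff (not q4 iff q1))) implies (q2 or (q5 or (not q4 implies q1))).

30

Initial set: {((not q3 implies (((not q2 or (q1 and q5)) implies q1) iff (not q4 iff q1))) implies (q2 or (q5 or (not q4 implies q1))))}.
((not q3 implies (((not q2 or (q1 and q5)) implies q1) iff (not q4 iff q1))) implies (q2 or (q5 or (not q4 implies q1)))): β-rule — branch into not (not q3 implies (((not q2 or (q1 and q5)) implies q1) iff (not q4 iff q1)))  //  (q2 or (q5 or (not q4 implies q1))).
  branch 1 (add not (not q3 implies (((not q2 or (q1 and q5)) implies q1) iff (not q4 iff q1)))):
    not (not q3 implies (((not q2 or (q1 and q5)) implies q1) iff (not q4 iff q1))): α-rule — add not q3, not (((not q2 or (q1 and q5)) implies q1) iff (not q4 iff q1)).
    not (((not q2 or (q1 and q5)) implies q1) iff (not q4 iff q1)): β-rule — branch into ((not q2 or (q1 and q5)) implies q1), not (not q4 iff q1)  //  not ((not q2 or (q1 and q5)) implies q1), (not q4 iff q1).
      branch 1.1 (add ((not q2 or (q1 and q5)) implies q1), not (not q4 iff q1)):
        ((not q2 or (q1 and q5)) implies q1): β-rule — branch into not (not q2 or (q1 and q5))  //  q1.
          branch 1.1.1 (add not (not q2 or (q1 and q5))):
            not (not q2 or (q1 and q5)): α-rule — add not not q2, not (q1 and q5).
            not (not q4 iff q1): β-rule — branch into not q4, not q1  //  not not q4, q1.
              branch 1.1.1.1 (add not q4, not q1):
                not (q1 and q5): β-rule — branch into not q1  //  not q5.
                  branch 1.1.1.1.1 (add not q1):
                    ○ open, literals {q1=F, q2=T, q3=F, q4=F}.
                  branch 1.1.1.1.2 (add not q5):
                    ○ open, literals {q1=F, q2=T, q3=F, q4=F, q5=F}.
              branch 1.1.1.2 (add not not q4, q1):
                not (q1 and q5): β-rule — branch into not q1  //  not q5.
                  branch 1.1.1.2.1 (add not q1):
                    × closes — contains both q1 and not q1.
                  branch 1.1.1.2.2 (add not q5):
                    ○ open, literals {q1=T, q2=T, q3=F, q4=T, q5=F}.
          branch 1.1.2 (add q1):
            not (not q4 iff q1): β-rule — branch into not q4, not q1  //  not not q4, q1.
              branch 1.1.2.1 (add not q4, not q1):
                × closes — contains both q1 and not q1.
              branch 1.1.2.2 (add not not q4, q1):
                ○ open, literals {q1=T, q3=F, q4=T}.
      branch 1.2 (add not ((not q2 or (q1 and q5)) implies q1), (not q4 iff q1)):
        not ((not q2 or (q1 and q5)) implies q1): α-rule — add (not q2 or (q1 and q5)), not q1.
        (not q4 iff q1): β-rule — branch into not q4, q1  //  not not q4, not q1.
          branch 1.2.1 (add not q4, q1):
            × closes — contains both q1 and not q1.
          branch 1.2.2 (add not not q4, not q1):
            (not q2 or (q1 and q5)): β-rule — branch into not q2  //  (q1 and q5).
              branch 1.2.2.1 (add not q2):
                ○ open, literals {q1=F, q2=F, q3=F, q4=T}.
              branch 1.2.2.2 (add (q1 and q5)):
                (q1 and q5): α-rule — add q1, q5.
                × closes — contains both q1 and not q1.
  branch 2 (add (q2 or (q5 or (not q4 implies q1)))):
    (q2 or (q5 or (not q4 implies q1))): β-rule — branch into q2  //  (q5 or (not q4 implies q1)).
      branch 2.1 (add q2):
        ○ open, literals {q2=T}.
      branch 2.2 (add (q5 or (not q4 implies q1))):
        (q5 or (not q4 implies q1)): β-rule — branch into q5  //  (not q4 implies q1).
          branch 2.2.1 (add q5):
            ○ open, literals {q5=T}.
          branch 2.2.2 (add (not q4 implies q1)):
            (not q4 implies q1): β-rule — branch into not not q4  //  q1.
              branch 2.2.2.1 (add not not q4):
                ○ open, literals {q4=T}.
              branch 2.2.2.2 (add q1):
                ○ open, literals {q1=T}.
4 branches closed, 9 open.
Each open branch fixes some atoms; the unmentioned ones are free. Counting distinct full assignments: branch {q1=F, q2=T, q3=F, q4=F} (q5) contributes 2 new; branch {q1=F, q2=T, q3=F, q4=F, q5=F} (none free) contributes 0 new; branch {q1=T, q2=T, q3=F, q4=T, q5=F} (none free) contributes 1 new; branch {q1=T, q3=F, q4=T} (q5, q2) contributes 3 new; branch {q1=F, q2=F, q3=F, q4=T} (q5) contributes 2 new; branch {q2=T} (q5, q3, q4, q1) contributes 12 new; branch {q5=T} (q2, q3, q4, q1) contributes 6 new; branch {q4=T} (q5, q2, q3, q1) contributes 2 new; branch {q1=T} (q5, q2, q3, q4) contributes 2 new. Total: 30.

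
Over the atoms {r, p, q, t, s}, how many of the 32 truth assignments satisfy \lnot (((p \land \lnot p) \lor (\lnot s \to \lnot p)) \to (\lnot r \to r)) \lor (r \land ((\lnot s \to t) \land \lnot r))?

12

Initial set: {(\lnot (((p \land \lnot p) \lor (\lnot s \to \lnot p)) \to (\lnot r \to r)) \lor (r \land ((\lnot s \to t) \land \lnot r)))}.
(\lnot (((p \land \lnot p) \lor (\lnot s \to \lnot p)) \to (\lnot r \to r)) \lor (r \land ((\lnot s \to t) \land \lnot r))): β-rule — branch into \lnot (((p \land \lnot p) \lor (\lnot s \to \lnot p)) \to (\lnot r \to r))  //  (r \land ((\lnot s \to t) \land \lnot r)).
  branch 1 (add \lnot (((p \land \lnot p) \lor (\lnot s \to \lnot p)) \to (\lnot r \to r))):
    \lnot (((p \land \lnot p) \lor (\lnot s \to \lnot p)) \to (\lnot r \to r)): α-rule — add ((p \land \lnot p) \lor (\lnot s \to \lnot p)), \lnot (\lnot r \to r).
    \lnot (\lnot r \to r): α-rule — add \lnot r, \lnot r.
    ((p \land \lnot p) \lor (\lnot s \to \lnot p)): β-rule — branch into (p \land \lnot p)  //  (\lnot s \to \lnot p).
      branch 1.1 (add (p \land \lnot p)):
        (p \land \lnot p): α-rule — add p, \lnot p.
        × closes — contains both p and \lnot p.
      branch 1.2 (add (\lnot s \to \lnot p)):
        (\lnot s \to \lnot p): β-rule — branch into \lnot \lnot s  //  \lnot p.
          branch 1.2.1 (add \lnot \lnot s):
            ○ open, literals {r=0, s=1}.
          branch 1.2.2 (add \lnot p):
            ○ open, literals {p=0, r=0}.
  branch 2 (add (r \land ((\lnot s \to t) \land \lnot r))):
    (r \land ((\lnot s \to t) \land \lnot r)): α-rule — add r, ((\lnot s \to t) \land \lnot r).
    ((\lnot s \to t) \land \lnot r): α-rule — add (\lnot s \to t), \lnot r.
    × closes — contains both r and \lnot r.
2 branches closed, 2 open.
Each open branch fixes some atoms; the unmentioned ones are free. Counting distinct full assignments: branch {r=0, s=1} (p, q, t) contributes 8 new; branch {p=0, r=0} (q, t, s) contributes 4 new. Total: 12.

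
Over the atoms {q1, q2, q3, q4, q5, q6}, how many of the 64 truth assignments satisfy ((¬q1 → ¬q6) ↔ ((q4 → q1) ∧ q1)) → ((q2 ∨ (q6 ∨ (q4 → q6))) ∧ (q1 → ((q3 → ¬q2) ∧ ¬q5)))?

42

Initial set: {T (((¬q1 → ¬q6) ↔ ((q4 → q1) ∧ q1)) → ((q2 ∨ (q6 ∨ (q4 → q6))) ∧ (q1 → ((q3 → ¬q2) ∧ ¬q5))))}.
T (((¬q1 → ¬q6) ↔ ((q4 → q1) ∧ q1)) → ((q2 ∨ (q6 ∨ (q4 → q6))) ∧ (q1 → ((q3 → ¬q2) ∧ ¬q5)))): β-rule — branch into F ((¬q1 → ¬q6) ↔ ((q4 → q1) ∧ q1))  //  T ((q2 ∨ (q6 ∨ (q4 → q6))) ∧ (q1 → ((q3 → ¬q2) ∧ ¬q5))).
  branch 1 (add F ((¬q1 → ¬q6) ↔ ((q4 → q1) ∧ q1))):
    F ((¬q1 → ¬q6) ↔ ((q4 → q1) ∧ q1)): β-rule — branch into T (¬q1 → ¬q6), F ((q4 → q1) ∧ q1)  //  F (¬q1 → ¬q6), T ((q4 → q1) ∧ q1).
      branch 1.1 (add T (¬q1 → ¬q6), F ((q4 → q1) ∧ q1)):
        T (¬q1 → ¬q6): β-rule — branch into F ¬q1  //  T ¬q6.
          branch 1.1.1 (add F ¬q1):
            F ((q4 → q1) ∧ q1): β-rule — branch into F (q4 → q1)  //  F q1.
              branch 1.1.1.1 (add F (q4 → q1)):
                F (q4 → q1): α-rule — add T q4, F q1.
                × closes — contains both q1 and ¬q1.
              branch 1.1.1.2 (add F q1):
                × closes — contains both q1 and ¬q1.
          branch 1.1.2 (add T ¬q6):
            F ((q4 → q1) ∧ q1): β-rule — branch into F (q4 → q1)  //  F q1.
              branch 1.1.2.1 (add F (q4 → q1)):
                F (q4 → q1): α-rule — add T q4, F q1.
                ○ open, literals {q1=0, q4=1, q6=0}.
              branch 1.1.2.2 (add F q1):
                ○ open, literals {q1=0, q6=0}.
      branch 1.2 (add F (¬q1 → ¬q6), T ((q4 → q1) ∧ q1)):
        F (¬q1 → ¬q6): α-rule — add T ¬q1, F ¬q6.
        T ((q4 → q1) ∧ q1): α-rule — add T (q4 → q1), T q1.
        × closes — contains both q1 and ¬q1.
  branch 2 (add T ((q2 ∨ (q6 ∨ (q4 → q6))) ∧ (q1 → ((q3 → ¬q2) ∧ ¬q5)))):
    T ((q2 ∨ (q6 ∨ (q4 → q6))) ∧ (q1 → ((q3 → ¬q2) ∧ ¬q5))): α-rule — add T (q2 ∨ (q6 ∨ (q4 → q6))), T (q1 → ((q3 → ¬q2) ∧ ¬q5)).
    T (q2 ∨ (q6 ∨ (q4 → q6))): β-rule — branch into T q2  //  T (q6 ∨ (q4 → q6)).
      branch 2.1 (add T q2):
        T (q1 → ((q3 → ¬q2) ∧ ¬q5)): β-rule — branch into F q1  //  T ((q3 → ¬q2) ∧ ¬q5).
          branch 2.1.1 (add F q1):
            ○ open, literals {q1=0, q2=1}.
          branch 2.1.2 (add T ((q3 → ¬q2) ∧ ¬q5)):
            T ((q3 → ¬q2) ∧ ¬q5): α-rule — add T (q3 → ¬q2), T ¬q5.
            T (q3 → ¬q2): β-rule — branch into F q3  //  T ¬q2.
              branch 2.1.2.1 (add F q3):
                ○ open, literals {q2=1, q3=0, q5=0}.
              branch 2.1.2.2 (add T ¬q2):
                × closes — contains both q2 and ¬q2.
      branch 2.2 (add T (q6 ∨ (q4 → q6))):
        T (q1 → ((q3 → ¬q2) ∧ ¬q5)): β-rule — branch into F q1  //  T ((q3 → ¬q2) ∧ ¬q5).
          branch 2.2.1 (add F q1):
            T (q6 ∨ (q4 → q6)): β-rule — branch into T q6  //  T (q4 → q6).
              branch 2.2.1.1 (add T q6):
                ○ open, literals {q1=0, q6=1}.
              branch 2.2.1.2 (add T (q4 → q6)):
                T (q4 → q6): β-rule — branch into F q4  //  T q6.
                  branch 2.2.1.2.1 (add F q4):
                    ○ open, literals {q1=0, q4=0}.
                  branch 2.2.1.2.2 (add T q6):
                    ○ open, literals {q1=0, q6=1}.
          branch 2.2.2 (add T ((q3 → ¬q2) ∧ ¬q5)):
            T ((q3 → ¬q2) ∧ ¬q5): α-rule — add T (q3 → ¬q2), T ¬q5.
            T (q6 ∨ (q4 → q6)): β-rule — branch into T q6  //  T (q4 → q6).
              branch 2.2.2.1 (add T q6):
                T (q3 → ¬q2): β-rule — branch into F q3  //  T ¬q2.
                  branch 2.2.2.1.1 (add F q3):
                    ○ open, literals {q3=0, q5=0, q6=1}.
                  branch 2.2.2.1.2 (add T ¬q2):
                    ○ open, literals {q2=0, q5=0, q6=1}.
              branch 2.2.2.2 (add T (q4 → q6)):
                T (q3 → ¬q2): β-rule — branch into F q3  //  T ¬q2.
                  branch 2.2.2.2.1 (add F q3):
                    T (q4 → q6): β-rule — branch into F q4  //  T q6.
                      branch 2.2.2.2.1.1 (add F q4):
                        ○ open, literals {q3=0, q4=0, q5=0}.
                      branch 2.2.2.2.1.2 (add T q6):
                        ○ open, literals {q3=0, q5=0, q6=1}.
                  branch 2.2.2.2.2 (add T ¬q2):
                    T (q4 → q6): β-rule — branch into F q4  //  T q6.
                      branch 2.2.2.2.2.1 (add F q4):
                        ○ open, literals {q2=0, q4=0, q5=0}.
                      branch 2.2.2.2.2.2 (add T q6):
                        ○ open, literals {q2=0, q5=0, q6=1}.
4 branches closed, 13 open.
Each open branch fixes some atoms; the unmentioned ones are free. Counting distinct full assignments: branch {q1=0, q4=1, q6=0} (q2, q3, q5) contributes 8 new; branch {q1=0, q6=0} (q2, q3, q4, q5) contributes 8 new; branch {q1=0, q2=1} (q3, q4, q5, q6) contributes 8 new; branch {q2=1, q3=0, q5=0} (q1, q4, q6) contributes 4 new; branch {q1=0, q6=1} (q2, q3, q4, q5) contributes 8 new; branch {q1=0, q4=0} (q2, q3, q5, q6) contributes 0 new; branch {q1=0, q6=1} (q2, q3, q4, q5) contributes 0 new; branch {q3=0, q5=0, q6=1} (q1, q2, q4) contributes 2 new; branch {q2=0, q5=0, q6=1} (q1, q3, q4) contributes 2 new; branch {q3=0, q4=0, q5=0} (q1, q2, q6) contributes 1 new; branch {q3=0, q5=0, q6=1} (q1, q2, q4) contributes 0 new; branch {q2=0, q4=0, q5=0} (q1, q3, q6) contributes 1 new; branch {q2=0, q5=0, q6=1} (q1, q3, q4) contributes 0 new. Total: 42.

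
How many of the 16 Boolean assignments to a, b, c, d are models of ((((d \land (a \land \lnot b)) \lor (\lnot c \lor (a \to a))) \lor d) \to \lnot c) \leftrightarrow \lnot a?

Initial set: {(((((d \land (a \land \lnot b)) \lor (\lnot c \lor (a \to a))) \lor d) \to \lnot c) \leftrightarrow \lnot a)}.
(((((d \land (a \land \lnot b)) \lor (\lnot c \lor (a \to a))) \lor d) \to \lnot c) \leftrightarrow \lnot a): β-rule — branch into ((((d \land (a \land \lnot b)) \lor (\lnot c \lor (a \to a))) \lor d) \to \lnot c), \lnot a  //  \lnot ((((d \land (a \land \lnot b)) \lor (\lnot c \lor (a \to a))) \lor d) \to \lnot c), \lnot \lnot a.
  branch 1 (add ((((d \land (a \land \lnot b)) \lor (\lnot c \lor (a \to a))) \lor d) \to \lnot c), \lnot a):
    ((((d \land (a \land \lnot b)) \lor (\lnot c \lor (a \to a))) \lor d) \to \lnot c): β-rule — branch into \lnot (((d \land (a \land \lnot b)) \lor (\lnot c \lor (a \to a))) \lor d)  //  \lnot c.
      branch 1.1 (add \lnot (((d \land (a \land \lnot b)) \lor (\lnot c \lor (a \to a))) \lor d)):
        \lnot (((d \land (a \land \lnot b)) \lor (\lnot c \lor (a \to a))) \lor d): α-rule — add \lnot ((d \land (a \land \lnot b)) \lor (\lnot c \lor (a \to a))), \lnot d.
        \lnot ((d \land (a \land \lnot b)) \lor (\lnot c \lor (a \to a))): α-rule — add \lnot (d \land (a \land \lnot b)), \lnot (\lnot c \lor (a \to a)).
        \lnot (\lnot c \lor (a \to a)): α-rule — add \lnot \lnot c, \lnot (a \to a).
        \lnot (a \to a): α-rule — add a, \lnot a.
        × closes — contains both a and \lnot a.
      branch 1.2 (add \lnot c):
        ○ open, literals {a=F, c=F}.
  branch 2 (add \lnot ((((d \land (a \land \lnot b)) \lor (\lnot c \lor (a \to a))) \lor d) \to \lnot c), \lnot \lnot a):
    \lnot ((((d \land (a \land \lnot b)) \lor (\lnot c \lor (a \to a))) \lor d) \to \lnot c): α-rule — add (((d \land (a \land \lnot b)) \lor (\lnot c \lor (a \to a))) \lor d), \lnot \lnot c.
    (((d \land (a \land \lnot b)) \lor (\lnot c \lor (a \to a))) \lor d): β-rule — branch into ((d \land (a \land \lnot b)) \lor (\lnot c \lor (a \to a)))  //  d.
      branch 2.1 (add ((d \land (a \land \lnot b)) \lor (\lnot c \lor (a \to a)))):
        ((d \land (a \land \lnot b)) \lor (\lnot c \lor (a \to a))): β-rule — branch into (d \land (a \land \lnot b))  //  (\lnot c \lor (a \to a)).
          branch 2.1.1 (add (d \land (a \land \lnot b))):
            (d \land (a \land \lnot b)): α-rule — add d, (a \land \lnot b).
            (a \land \lnot b): α-rule — add a, \lnot b.
            ○ open, literals {a=T, b=F, c=T, d=T}.
          branch 2.1.2 (add (\lnot c \lor (a \to a))):
            (\lnot c \lor (a \to a)): β-rule — branch into \lnot c  //  (a \to a).
              branch 2.1.2.1 (add \lnot c):
                × closes — contains both c and \lnot c.
              branch 2.1.2.2 (add (a \to a)):
                (a \to a): β-rule — branch into \lnot a  //  a.
                  branch 2.1.2.2.1 (add \lnot a):
                    × closes — contains both a and \lnot a.
                  branch 2.1.2.2.2 (add a):
                    ○ open, literals {a=T, c=T}.
      branch 2.2 (add d):
        ○ open, literals {a=T, c=T, d=T}.
3 branches closed, 4 open.
Each open branch fixes some atoms; the unmentioned ones are free. Counting distinct full assignments: branch {a=F, c=F} (b, d) contributes 4 new; branch {a=T, b=F, c=T, d=T} (none free) contributes 1 new; branch {a=T, c=T} (b, d) contributes 3 new; branch {a=T, c=T, d=T} (b) contributes 0 new. Total: 8.

8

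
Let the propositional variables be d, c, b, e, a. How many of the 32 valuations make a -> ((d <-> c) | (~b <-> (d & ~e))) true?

28

Initial set: {(a -> ((d <-> c) | (~b <-> (d & ~e))))}.
(a -> ((d <-> c) | (~b <-> (d & ~e)))): β-rule — branch into ~a  //  ((d <-> c) | (~b <-> (d & ~e))).
  branch 1 (add ~a):
    ○ open, literals {a=false}.
  branch 2 (add ((d <-> c) | (~b <-> (d & ~e)))):
    ((d <-> c) | (~b <-> (d & ~e))): β-rule — branch into (d <-> c)  //  (~b <-> (d & ~e)).
      branch 2.1 (add (d <-> c)):
        (d <-> c): β-rule — branch into d, c  //  ~d, ~c.
          branch 2.1.1 (add d, c):
            ○ open, literals {c=true, d=true}.
          branch 2.1.2 (add ~d, ~c):
            ○ open, literals {c=false, d=false}.
      branch 2.2 (add (~b <-> (d & ~e))):
        (~b <-> (d & ~e)): β-rule — branch into ~b, (d & ~e)  //  ~~b, ~(d & ~e).
          branch 2.2.1 (add ~b, (d & ~e)):
            (d & ~e): α-rule — add d, ~e.
            ○ open, literals {b=false, d=true, e=false}.
          branch 2.2.2 (add ~~b, ~(d & ~e)):
            ~(d & ~e): β-rule — branch into ~d  //  ~~e.
              branch 2.2.2.1 (add ~d):
                ○ open, literals {b=true, d=false}.
              branch 2.2.2.2 (add ~~e):
                ○ open, literals {b=true, e=true}.
0 branches closed, 6 open.
Each open branch fixes some atoms; the unmentioned ones are free. Counting distinct full assignments: branch {a=false} (d, c, b, e) contributes 16 new; branch {c=true, d=true} (b, e, a) contributes 4 new; branch {c=false, d=false} (b, e, a) contributes 4 new; branch {b=false, d=true, e=false} (c, a) contributes 1 new; branch {b=true, d=false} (c, e, a) contributes 2 new; branch {b=true, e=true} (d, c, a) contributes 1 new. Total: 28.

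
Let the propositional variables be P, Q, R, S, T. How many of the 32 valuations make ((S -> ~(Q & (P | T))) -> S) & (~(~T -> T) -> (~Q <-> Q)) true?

8

Initial set: {T (((S -> ~(Q & (P | T))) -> S) & (~(~T -> T) -> (~Q <-> Q)))}.
T (((S -> ~(Q & (P | T))) -> S) & (~(~T -> T) -> (~Q <-> Q))): α-rule — add T ((S -> ~(Q & (P | T))) -> S), T (~(~T -> T) -> (~Q <-> Q)).
T ((S -> ~(Q & (P | T))) -> S): β-rule — branch into F (S -> ~(Q & (P | T)))  //  T S.
  branch 1 (add F (S -> ~(Q & (P | T)))):
    F (S -> ~(Q & (P | T))): α-rule — add T S, F ~(Q & (P | T)).
    F ~(Q & (P | T)): α-rule — add T Q, T (P | T).
    T (~(~T -> T) -> (~Q <-> Q)): β-rule — branch into F ~(~T -> T)  //  T (~Q <-> Q).
      branch 1.1 (add F ~(~T -> T)):
        T (P | T): β-rule — branch into T P  //  T T.
          branch 1.1.1 (add T P):
            F ~(~T -> T): β-rule — branch into F ~T  //  T T.
              branch 1.1.1.1 (add F ~T):
                ○ open, literals {P=true, Q=true, S=true, T=true}.
              branch 1.1.1.2 (add T T):
                ○ open, literals {P=true, Q=true, S=true, T=true}.
          branch 1.1.2 (add T T):
            F ~(~T -> T): β-rule — branch into F ~T  //  T T.
              branch 1.1.2.1 (add F ~T):
                ○ open, literals {Q=true, S=true, T=true}.
              branch 1.1.2.2 (add T T):
                ○ open, literals {Q=true, S=true, T=true}.
      branch 1.2 (add T (~Q <-> Q)):
        T (P | T): β-rule — branch into T P  //  T T.
          branch 1.2.1 (add T P):
            T (~Q <-> Q): β-rule — branch into T ~Q, T Q  //  F ~Q, F Q.
              branch 1.2.1.1 (add T ~Q, T Q):
                × closes — contains both Q and ~Q.
              branch 1.2.1.2 (add F ~Q, F Q):
                × closes — contains both Q and ~Q.
          branch 1.2.2 (add T T):
            T (~Q <-> Q): β-rule — branch into T ~Q, T Q  //  F ~Q, F Q.
              branch 1.2.2.1 (add T ~Q, T Q):
                × closes — contains both Q and ~Q.
              branch 1.2.2.2 (add F ~Q, F Q):
                × closes — contains both Q and ~Q.
  branch 2 (add T S):
    T (~(~T -> T) -> (~Q <-> Q)): β-rule — branch into F ~(~T -> T)  //  T (~Q <-> Q).
      branch 2.1 (add F ~(~T -> T)):
        F ~(~T -> T): β-rule — branch into F ~T  //  T T.
          branch 2.1.1 (add F ~T):
            ○ open, literals {S=true, T=true}.
          branch 2.1.2 (add T T):
            ○ open, literals {S=true, T=true}.
      branch 2.2 (add T (~Q <-> Q)):
        T (~Q <-> Q): β-rule — branch into T ~Q, T Q  //  F ~Q, F Q.
          branch 2.2.1 (add T ~Q, T Q):
            × closes — contains both Q and ~Q.
          branch 2.2.2 (add F ~Q, F Q):
            × closes — contains both Q and ~Q.
6 branches closed, 6 open.
Each open branch fixes some atoms; the unmentioned ones are free. Counting distinct full assignments: branch {P=true, Q=true, S=true, T=true} (R) contributes 2 new; branch {P=true, Q=true, S=true, T=true} (R) contributes 0 new; branch {Q=true, S=true, T=true} (P, R) contributes 2 new; branch {Q=true, S=true, T=true} (P, R) contributes 0 new; branch {S=true, T=true} (P, Q, R) contributes 4 new; branch {S=true, T=true} (P, Q, R) contributes 0 new. Total: 8.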